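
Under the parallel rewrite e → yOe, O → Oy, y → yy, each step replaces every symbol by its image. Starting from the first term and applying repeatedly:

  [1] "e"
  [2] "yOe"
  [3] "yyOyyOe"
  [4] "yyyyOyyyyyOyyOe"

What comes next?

φ(yyyyOyyyyyOyyOe) expands symbol-by-symbol to yy yy yy yy Oy yy yy yy yy yy Oy yy yy Oy yOe; joining the 15 pieces gives the next term.

yyyyyyyyOyyyyyyyyyyyOyyyyyOyyOe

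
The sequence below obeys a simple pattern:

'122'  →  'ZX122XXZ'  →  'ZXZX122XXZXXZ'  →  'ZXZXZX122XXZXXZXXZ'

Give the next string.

ZXZXZXZX122XXZXXZXXZXXZ

s(k+1) = ZX·s(k)·XXZ, so each term gains ZX as a prefix and XXZ as a suffix.
So the next term is ZX·ZXZXZX122XXZXXZXXZ·XXZ.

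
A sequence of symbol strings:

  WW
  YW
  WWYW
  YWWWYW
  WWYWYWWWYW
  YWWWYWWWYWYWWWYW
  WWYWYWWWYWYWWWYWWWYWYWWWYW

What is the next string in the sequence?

Each term (from the third on) is the two preceding terms concatenated in order: term 3 = WW·YW = WWYW.
The next term joins YWWWYWWWYWYWWWYW and WWYWYWWWYWYWWWYWWWYWYWWWYW.

YWWWYWWWYWYWWWYWWWYWYWWWYWYWWWYWWWYWYWWWYW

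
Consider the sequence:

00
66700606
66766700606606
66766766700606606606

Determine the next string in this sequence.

Every step adds 667 to the front and 606 to the end of the previous string.
One more step from 66766766700606606606 gives the answer.

66766766766700606606606606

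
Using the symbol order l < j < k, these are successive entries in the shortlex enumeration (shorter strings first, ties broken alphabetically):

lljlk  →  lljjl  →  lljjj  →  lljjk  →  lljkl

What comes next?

lljkj

Treat lljkl as a base-3 numeral over the given alphabet and add one, carrying through any trailing k's.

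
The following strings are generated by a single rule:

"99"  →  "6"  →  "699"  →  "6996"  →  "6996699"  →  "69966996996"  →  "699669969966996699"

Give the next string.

This is a Fibonacci-style word recurrence s(k) = s(k−1)·s(k−2): e.g. 6·99 = 699.
Continuing: 699669969966996699 · 69966996996 gives term 8.

69966996996699669969966996996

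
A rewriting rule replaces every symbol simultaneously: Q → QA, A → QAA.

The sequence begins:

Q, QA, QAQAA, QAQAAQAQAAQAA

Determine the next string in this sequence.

QAQAAQAQAAQAAQAQAAQAQAAQAAQAQAAQAA

φ(QAQAAQAQAAQAA) expands symbol-by-symbol to QA QAA QA QAA QAA QA QAA QA QAA QAA QA QAA QAA; joining the 13 pieces gives the next term.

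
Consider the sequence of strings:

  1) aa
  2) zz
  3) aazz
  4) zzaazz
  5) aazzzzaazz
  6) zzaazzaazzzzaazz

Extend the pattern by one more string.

aazzzzaazzzzaazzaazzzzaazz

From term 3 onward, concatenate the second-to-last term with the last: aa·zz = aazz, zz·aazz = zzaazz, …
So term 7 is aazzzzaazz·zzaazzaazzzzaazz.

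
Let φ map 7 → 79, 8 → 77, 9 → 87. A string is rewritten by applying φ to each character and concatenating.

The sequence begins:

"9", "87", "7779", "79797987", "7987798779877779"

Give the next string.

Rewriting the 16 symbols of 7987798779877779 one by one yields 79 87 77 79 79 87 77 79 79 87 77 79 79 79 79 87; concatenated:

79877779798777797987777979797987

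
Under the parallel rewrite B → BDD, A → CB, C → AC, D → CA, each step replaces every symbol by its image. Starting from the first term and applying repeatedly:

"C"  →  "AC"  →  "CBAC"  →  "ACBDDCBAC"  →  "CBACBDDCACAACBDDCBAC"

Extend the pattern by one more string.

Applying the rule to each of the 20 symbols of CBACBDDCACAACBDDCBAC gives the pieces AC BDD CB AC BDD CA CA AC CB AC CB CB AC BDD CA CA AC BDD CB AC, which concatenate to the answer.

ACBDDCBACBDDCACAACCBACCBCBACBDDCACAACBDDCBAC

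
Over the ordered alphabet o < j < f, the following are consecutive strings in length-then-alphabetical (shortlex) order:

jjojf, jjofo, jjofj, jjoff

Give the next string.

Find the rightmost character of jjoff below f, bump it to the next letter, and reset everything to its right to o.

jjjoo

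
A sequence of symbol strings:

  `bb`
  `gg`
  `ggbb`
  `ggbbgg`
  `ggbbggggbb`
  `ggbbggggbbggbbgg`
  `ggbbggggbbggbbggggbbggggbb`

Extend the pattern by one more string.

Each term (from the third on) is the previous term followed by the one before it: term 3 = gg·bb = ggbb.
So term 8 is ggbbggggbbggbbggggbbggggbb·ggbbggggbbggbbgg.

ggbbggggbbggbbggggbbggggbbggbbggggbbggbbgg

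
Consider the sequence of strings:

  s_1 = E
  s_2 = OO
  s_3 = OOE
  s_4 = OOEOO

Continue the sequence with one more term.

OOEOOOOE

From term 3 onward, concatenate the last term with the second-to-last: OO·E = OOE, OOE·OO = OOEOO, …
Continuing: OOEOO · OOE gives term 5.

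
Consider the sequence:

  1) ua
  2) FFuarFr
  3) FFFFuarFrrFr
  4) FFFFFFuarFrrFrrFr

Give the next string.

Every step adds FF to the front and rFr to the end of the previous string.
So the next term is FF·FFFFFFuarFrrFrrFr·rFr.

FFFFFFFFuarFrrFrrFrrFr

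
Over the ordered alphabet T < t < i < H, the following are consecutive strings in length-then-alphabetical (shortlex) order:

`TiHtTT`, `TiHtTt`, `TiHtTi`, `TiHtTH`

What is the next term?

TiHttT

Find the rightmost character of TiHtTH below H, bump it to the next letter, and reset everything to its right to T.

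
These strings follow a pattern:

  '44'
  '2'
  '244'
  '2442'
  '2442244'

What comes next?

Each term (from the third on) is the previous term followed by the one before it: term 3 = 2·44 = 244.
The next term joins 2442244 and 2442.

24422442442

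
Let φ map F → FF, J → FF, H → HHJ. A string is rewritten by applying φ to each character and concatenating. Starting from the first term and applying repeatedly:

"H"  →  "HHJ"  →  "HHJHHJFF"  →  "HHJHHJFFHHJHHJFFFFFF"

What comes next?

Rewriting the 20 symbols of HHJHHJFFHHJHHJFFFFFF one by one yields HHJ HHJ FF HHJ HHJ FF FF FF HHJ HHJ FF HHJ HHJ FF FF FF FF FF FF FF; concatenated:

HHJHHJFFHHJHHJFFFFFFHHJHHJFFHHJHHJFFFFFFFFFFFFFF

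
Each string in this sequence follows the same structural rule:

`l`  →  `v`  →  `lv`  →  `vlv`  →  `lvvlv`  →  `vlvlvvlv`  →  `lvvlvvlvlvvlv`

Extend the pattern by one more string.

vlvlvvlvlvvlvvlvlvvlv

From term 3 onward, concatenate the second-to-last term with the last: l·v = lv, v·lv = vlv, …
Continuing: vlvlvvlv · lvvlvvlvlvvlv gives term 8.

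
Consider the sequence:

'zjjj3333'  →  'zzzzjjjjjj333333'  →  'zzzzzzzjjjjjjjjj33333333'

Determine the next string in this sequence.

Reading off run lengths: z runs 1, 4, 7; j runs 3, 6, 9; 3 runs 4, 6, 8 — each is linear in n (n = 1, 2, …).
At n = 4 the blocks have lengths 10, 12, 10.

zzzzzzzzzzjjjjjjjjjjjj3333333333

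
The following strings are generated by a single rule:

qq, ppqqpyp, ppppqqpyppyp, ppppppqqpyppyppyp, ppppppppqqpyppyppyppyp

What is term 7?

Each term wraps the previous one in pp on the left and pyp on the right.
From ppppppppqqpyppyppyppyp, 2 further steps: ppppppppqqpyppyppyppyp → ppppppppppqqpyppyppyppyppyp → (answer).

ppppppppppppqqpyppyppyppyppyppyp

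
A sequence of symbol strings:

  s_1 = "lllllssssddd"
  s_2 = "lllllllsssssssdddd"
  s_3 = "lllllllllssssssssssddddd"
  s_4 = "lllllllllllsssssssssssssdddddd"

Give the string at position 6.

lllllllllllllllsssssssssssssssssssdddddddd

Term n consists of 2n+3 l's, followed by 3n+1 s's, followed by n+2 d's (n = 1, 2, …).
At n = 6 the blocks have lengths 15, 19, 8.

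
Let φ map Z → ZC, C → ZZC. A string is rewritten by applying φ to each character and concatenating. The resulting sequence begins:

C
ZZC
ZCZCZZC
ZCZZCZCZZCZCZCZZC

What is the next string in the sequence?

ZCZZCZCZCZZCZCZZCZCZCZZCZCZZCZCZZCZCZCZZC

Applying the rule to each of the 17 symbols of ZCZZCZCZZCZCZCZZC gives the pieces ZC ZZC ZC ZC ZZC ZC ZZC ZC ZC ZZC ZC ZZC ZC ZZC ZC ZC ZZC, which concatenate to the answer.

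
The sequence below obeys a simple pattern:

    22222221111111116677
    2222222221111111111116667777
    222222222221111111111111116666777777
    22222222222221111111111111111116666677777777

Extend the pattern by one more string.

Reading off run lengths: 2 runs 7, 9, 11, 13; 1 runs 9, 12, 15, 18; 6 runs 2, 3, 4, 5; 7 runs 2, 4, 6, 8 — each is linear in n, where the shown terms are n = 2, 3, 4, 5.
For the next term, n = 6, so the run lengths are 15, 21, 6, 10.

2222222222222221111111111111111111116666667777777777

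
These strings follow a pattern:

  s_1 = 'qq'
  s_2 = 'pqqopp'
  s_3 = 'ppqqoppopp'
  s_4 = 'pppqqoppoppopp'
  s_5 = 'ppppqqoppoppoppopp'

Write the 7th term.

ppppppqqoppoppoppoppoppopp

Every step adds p to the front and opp to the end of the previous string.
From ppppqqoppoppoppopp, 2 further steps: ppppqqoppoppoppopp → pppppqqoppoppoppoppopp → (answer).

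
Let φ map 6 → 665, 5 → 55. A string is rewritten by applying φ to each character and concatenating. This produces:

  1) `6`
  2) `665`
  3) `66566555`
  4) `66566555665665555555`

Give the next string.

Replace each of the 20 characters of 66566555665665555555 in place — 665 665 55 665 665 55 55 55 665 665 55 665 665 55 55 55 55 55 55 55 — and concatenate.

665665556656655555556656655566566555555555555555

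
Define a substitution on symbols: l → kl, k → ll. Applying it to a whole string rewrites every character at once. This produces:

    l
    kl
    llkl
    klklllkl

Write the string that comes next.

llklllklklklllkl

Expanding klklllkl: k→ll, l→kl, k→ll, l→kl, l→kl, l→kl, k→ll, l→kl. Concatenated: ll kl ll kl kl kl ll kl.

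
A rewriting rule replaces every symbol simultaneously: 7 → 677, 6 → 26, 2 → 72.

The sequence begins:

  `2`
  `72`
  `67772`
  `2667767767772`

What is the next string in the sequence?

Applying the rule to each of the 13 symbols of 2667767767772 gives the pieces 72 26 26 677 677 26 677 677 26 677 677 677 72, which concatenate to the answer.

722626677677266776772667767767772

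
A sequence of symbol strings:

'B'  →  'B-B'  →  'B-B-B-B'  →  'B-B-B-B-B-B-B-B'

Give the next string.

B-B-B-B-B-B-B-B-B-B-B-B-B-B-B-B

Every step duplicates the string with '-' between the halves.
So the next term is two copies of B-B-B-B-B-B-B-B with '-' between the halves.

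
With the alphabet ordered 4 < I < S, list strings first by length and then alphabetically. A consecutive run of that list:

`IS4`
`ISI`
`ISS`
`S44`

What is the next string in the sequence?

S4I

The successor of S44 increments the rightmost position that isn't already S and resets every position after it to 4.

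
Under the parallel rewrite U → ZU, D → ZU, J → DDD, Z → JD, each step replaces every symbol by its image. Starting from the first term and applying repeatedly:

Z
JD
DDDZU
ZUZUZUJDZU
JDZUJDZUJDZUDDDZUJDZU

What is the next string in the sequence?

Replace each of the 21 characters of JDZUJDZUJDZUDDDZUJDZU in place — DDD ZU JD ZU DDD ZU JD ZU DDD ZU JD ZU ZU ZU ZU JD ZU DDD ZU JD ZU — and concatenate.

DDDZUJDZUDDDZUJDZUDDDZUJDZUZUZUZUJDZUDDDZUJDZU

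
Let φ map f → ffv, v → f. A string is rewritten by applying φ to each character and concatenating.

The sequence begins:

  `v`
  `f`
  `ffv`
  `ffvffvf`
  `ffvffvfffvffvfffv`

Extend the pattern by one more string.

Rewriting the 17 symbols of ffvffvfffvffvfffv one by one yields ffv ffv f ffv ffv f ffv ffv ffv f ffv ffv f ffv ffv ffv f; concatenated:

ffvffvfffvffvfffvffvffvfffvffvfffvffvffvf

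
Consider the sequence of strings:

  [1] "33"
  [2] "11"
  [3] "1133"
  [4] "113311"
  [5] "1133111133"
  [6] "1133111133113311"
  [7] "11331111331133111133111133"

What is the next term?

113311113311331111331111331133111133113311

From term 3 onward, concatenate the last term with the second-to-last: 11·33 = 1133, 1133·11 = 113311, …
The next term joins 11331111331133111133111133 and 1133111133113311.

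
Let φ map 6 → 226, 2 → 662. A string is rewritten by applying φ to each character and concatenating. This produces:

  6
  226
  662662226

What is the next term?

226226662226226662662662226

Rewriting each symbol of 662662226: 6→226, 6→226, 2→662, 6→226, 6→226, 2→662, 2→662, 2→662, 6→226, which concatenates to 226 226 662 226 226 662 662 662 226.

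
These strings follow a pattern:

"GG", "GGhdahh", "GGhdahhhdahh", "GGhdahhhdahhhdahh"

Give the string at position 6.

GGhdahhhdahhhdahhhdahhhdahh

Every step adds hdahh to the end: s(k+1) = s(k)·hdahh.
From GGhdahhhdahhhdahh, 2 further steps: GGhdahhhdahhhdahh → GGhdahhhdahhhdahhhdahh → (answer).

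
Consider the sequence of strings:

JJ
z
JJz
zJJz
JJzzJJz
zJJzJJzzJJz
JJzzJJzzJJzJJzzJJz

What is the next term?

zJJzJJzzJJzJJzzJJzzJJzJJzzJJz

This is a Fibonacci-style word recurrence s(k) = s(k−2)·s(k−1): e.g. JJ·z = JJz.
So term 8 is zJJzJJzzJJz·JJzzJJzzJJzJJzzJJz.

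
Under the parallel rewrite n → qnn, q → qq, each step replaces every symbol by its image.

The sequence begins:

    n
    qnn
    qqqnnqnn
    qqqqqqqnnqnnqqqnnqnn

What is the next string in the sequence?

Applying the rule to each of the 20 symbols of qqqqqqqnnqnnqqqnnqnn gives the pieces qq qq qq qq qq qq qq qnn qnn qq qnn qnn qq qq qq qnn qnn qq qnn qnn, which concatenate to the answer.

qqqqqqqqqqqqqqqnnqnnqqqnnqnnqqqqqqqnnqnnqqqnnqnn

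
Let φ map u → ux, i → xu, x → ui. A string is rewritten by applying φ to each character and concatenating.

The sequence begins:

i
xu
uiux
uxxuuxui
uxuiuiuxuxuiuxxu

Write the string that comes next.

Rewriting the 16 symbols of uxuiuiuxuxuiuxxu one by one yields ux ui ux xu ux xu ux ui ux ui ux xu ux ui ui ux; concatenated:

uxuiuxxuuxxuuxuiuxuiuxxuuxuiuiux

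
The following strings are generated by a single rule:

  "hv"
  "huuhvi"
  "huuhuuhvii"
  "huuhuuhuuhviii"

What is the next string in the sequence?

Every step adds huu to the front and i to the end of the previous string.
So the next term is huu·huuhuuhuuhviii·i.

huuhuuhuuhuuhviiii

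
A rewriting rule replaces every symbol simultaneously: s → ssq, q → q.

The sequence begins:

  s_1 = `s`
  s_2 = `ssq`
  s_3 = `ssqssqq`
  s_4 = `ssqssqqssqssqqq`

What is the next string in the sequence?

ssqssqqssqssqqqssqssqqssqssqqqq

Replace each of the 15 characters of ssqssqqssqssqqq in place — ssq ssq q ssq ssq q q ssq ssq q ssq ssq q q q — and concatenate.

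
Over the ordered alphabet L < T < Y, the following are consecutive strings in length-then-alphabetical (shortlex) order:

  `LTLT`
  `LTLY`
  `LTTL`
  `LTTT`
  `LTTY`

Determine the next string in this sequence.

LTYL

Find the rightmost character of LTTY below Y, bump it to the next letter, and reset everything to its right to L.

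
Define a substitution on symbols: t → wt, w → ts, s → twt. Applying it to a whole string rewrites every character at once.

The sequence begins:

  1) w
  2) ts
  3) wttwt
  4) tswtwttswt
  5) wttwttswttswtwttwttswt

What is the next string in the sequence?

tswtwttswtwttwttswtwttwttswttswtwttswtwttwttswt

φ(wttwttswttswtwttwttswt) expands symbol-by-symbol to ts wt wt ts wt wt twt ts wt wt twt ts wt ts wt wt ts wt wt twt ts wt; joining the 22 pieces gives the next term.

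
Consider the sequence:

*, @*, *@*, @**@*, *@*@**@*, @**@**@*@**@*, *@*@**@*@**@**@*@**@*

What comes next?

@**@**@*@**@**@*@**@*@**@**@*@**@*

This is a Fibonacci-style word recurrence s(k) = s(k−2)·s(k−1): e.g. *·@* = *@*.
The next term joins @**@**@*@**@* and *@*@**@*@**@**@*@**@*.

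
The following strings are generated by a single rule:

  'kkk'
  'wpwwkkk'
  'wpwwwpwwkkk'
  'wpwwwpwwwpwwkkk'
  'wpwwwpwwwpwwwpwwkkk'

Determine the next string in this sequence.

The strings grow by a fixed prefix wpww each time.
So the next term is wpww·wpwwwpwwwpwwwpwwkkk.

wpwwwpwwwpwwwpwwwpwwkkk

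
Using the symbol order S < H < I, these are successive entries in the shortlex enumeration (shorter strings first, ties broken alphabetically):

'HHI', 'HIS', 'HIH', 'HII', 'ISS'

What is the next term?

Find the rightmost character of ISS below I, bump it to the next letter, and reset everything to its right to S.

ISH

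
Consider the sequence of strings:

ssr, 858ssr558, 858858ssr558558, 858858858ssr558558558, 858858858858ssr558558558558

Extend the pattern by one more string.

s(k+1) = 858·s(k)·558, so each term gains 858 as a prefix and 558 as a suffix.
Applying this once more to 858858858858ssr558558558558:

858858858858858ssr558558558558558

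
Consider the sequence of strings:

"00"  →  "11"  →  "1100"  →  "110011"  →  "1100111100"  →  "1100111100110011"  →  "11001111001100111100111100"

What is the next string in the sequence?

From term 3 onward, concatenate the last term with the second-to-last: 11·00 = 1100, 1100·11 = 110011, …
The next term joins 11001111001100111100111100 and 1100111100110011.

110011110011001111001111001100111100110011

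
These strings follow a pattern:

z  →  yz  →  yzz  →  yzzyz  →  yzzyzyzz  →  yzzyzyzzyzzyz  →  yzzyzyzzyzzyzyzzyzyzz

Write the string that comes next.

yzzyzyzzyzzyzyzzyzyzzyzzyzyzzyzzyz

From term 3 onward, concatenate the last term with the second-to-last: yz·z = yzz, yzz·yz = yzzyz, …
The next term joins yzzyzyzzyzzyzyzzyzyzz and yzzyzyzzyzzyz.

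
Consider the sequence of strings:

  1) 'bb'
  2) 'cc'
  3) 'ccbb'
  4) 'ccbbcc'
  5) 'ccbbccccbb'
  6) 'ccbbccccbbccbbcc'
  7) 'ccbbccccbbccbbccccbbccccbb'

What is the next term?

From term 3 onward, concatenate the last term with the second-to-last: cc·bb = ccbb, ccbb·cc = ccbbcc, …
So term 8 is ccbbccccbbccbbccccbbccccbb·ccbbccccbbccbbcc.

ccbbccccbbccbbccccbbccccbbccbbccccbbccbbcc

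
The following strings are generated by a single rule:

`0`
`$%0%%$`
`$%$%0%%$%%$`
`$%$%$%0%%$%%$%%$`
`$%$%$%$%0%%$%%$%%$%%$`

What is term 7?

$%$%$%$%$%$%0%%$%%$%%$%%$%%$%%$

Every step adds $% to the front and %%$ to the end of the previous string.
From $%$%$%$%0%%$%%$%%$%%$, 2 further steps: $%$%$%$%0%%$%%$%%$%%$ → $%$%$%$%$%0%%$%%$%%$%%$%%$ → (answer).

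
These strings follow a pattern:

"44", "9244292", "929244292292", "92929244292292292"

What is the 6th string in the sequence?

s(k+1) = 92·s(k)·292, so each term gains 92 as a prefix and 292 as a suffix.
From 92929244292292292, 2 further steps: 92929244292292292 → 9292929244292292292292 → (answer).

929292929244292292292292292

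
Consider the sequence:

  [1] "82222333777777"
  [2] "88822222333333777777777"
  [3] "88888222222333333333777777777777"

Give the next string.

88888882222222333333333333777777777777777

Term n consists of 2n-1 8's, followed by n+3 2's, followed by 3n 3's, followed by 3n+3 7's (n = 1, 2, …).
Setting n = 4 gives 7, 7, 12, 15 characters in each block.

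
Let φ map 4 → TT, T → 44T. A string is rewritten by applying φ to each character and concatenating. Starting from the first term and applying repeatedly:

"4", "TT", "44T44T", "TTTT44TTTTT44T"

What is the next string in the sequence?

Replace each of the 14 characters of TTTT44TTTTT44T in place — 44T 44T 44T 44T TT TT 44T 44T 44T 44T 44T TT TT 44T — and concatenate.

44T44T44T44TTTTT44T44T44T44T44TTTTT44T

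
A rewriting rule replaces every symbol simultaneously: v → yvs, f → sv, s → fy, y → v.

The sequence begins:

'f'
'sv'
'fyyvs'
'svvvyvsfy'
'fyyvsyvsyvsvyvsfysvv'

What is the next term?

svvvyvsfyvyvsfyvyvsfyyvsvyvsfysvvfyyvsyvs

φ(fyyvsyvsyvsvyvsfysvv) expands symbol-by-symbol to sv v v yvs fy v yvs fy v yvs fy yvs v yvs fy sv v fy yvs yvs; joining the 20 pieces gives the next term.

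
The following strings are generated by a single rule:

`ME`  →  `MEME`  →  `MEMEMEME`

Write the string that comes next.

MEMEMEMEMEMEMEME

Every step duplicates the string.
So the next term is two copies of MEMEMEME.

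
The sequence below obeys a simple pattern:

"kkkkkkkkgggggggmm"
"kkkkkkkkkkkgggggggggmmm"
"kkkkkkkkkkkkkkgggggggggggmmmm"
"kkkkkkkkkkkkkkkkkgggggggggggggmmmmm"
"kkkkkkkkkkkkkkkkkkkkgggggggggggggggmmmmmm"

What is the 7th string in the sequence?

kkkkkkkkkkkkkkkkkkkkkkkkkkgggggggggggggggggggmmmmmmmm

The n-th term is 3n+2 k's then 2n+3 g's then n m's, where the shown terms are n = 2, 3, 4, 5, 6.
At n = 8 the blocks have lengths 26, 19, 8.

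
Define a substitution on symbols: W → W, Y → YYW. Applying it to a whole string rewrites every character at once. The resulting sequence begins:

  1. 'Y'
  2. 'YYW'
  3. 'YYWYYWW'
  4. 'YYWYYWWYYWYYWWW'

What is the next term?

YYWYYWWYYWYYWWWYYWYYWWYYWYYWWWW

Replace each of the 15 characters of YYWYYWWYYWYYWWW in place — YYW YYW W YYW YYW W W YYW YYW W YYW YYW W W W — and concatenate.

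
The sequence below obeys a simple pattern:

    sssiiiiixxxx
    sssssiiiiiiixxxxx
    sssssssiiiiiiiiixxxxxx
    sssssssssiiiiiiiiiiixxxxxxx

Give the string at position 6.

Each string has the form s^{2n+1} i^{2n+3} x^{n+3} (n = 1, 2, …).
At n = 6 the blocks have lengths 13, 15, 9.

sssssssssssssiiiiiiiiiiiiiiixxxxxxxxx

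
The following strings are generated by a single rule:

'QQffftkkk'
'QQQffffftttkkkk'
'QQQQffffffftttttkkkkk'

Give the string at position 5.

QQQQQQffffffffffftttttttttkkkkkkk

The n-th term is n+1 Q's then 2n+1 f's then 2n-1 t's then n+2 k's (n = 1, 2, …).
For term 5, n = 5, so the run lengths are 6, 11, 9, 7.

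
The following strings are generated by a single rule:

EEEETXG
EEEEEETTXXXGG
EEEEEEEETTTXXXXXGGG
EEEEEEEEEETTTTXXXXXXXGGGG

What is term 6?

EEEEEEEEEEEEEETTTTTTXXXXXXXXXXXGGGGGG

Term n consists of 2n+2 E's, followed by n T's, followed by 2n-1 X's, followed by n G's (n = 1, 2, …).
For term 6, n = 6, so the run lengths are 14, 6, 11, 6.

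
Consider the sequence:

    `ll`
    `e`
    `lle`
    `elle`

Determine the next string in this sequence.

From term 3 onward, concatenate the second-to-last term with the last: ll·e = lle, e·lle = elle, …
So term 5 is lle·elle.

lleelle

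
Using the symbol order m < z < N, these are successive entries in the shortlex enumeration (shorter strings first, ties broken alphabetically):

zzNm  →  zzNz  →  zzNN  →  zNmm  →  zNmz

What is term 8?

Continuing the enumeration 3 steps past zNmz: zNmz → zNmN → zNzm → (answer).

zNzz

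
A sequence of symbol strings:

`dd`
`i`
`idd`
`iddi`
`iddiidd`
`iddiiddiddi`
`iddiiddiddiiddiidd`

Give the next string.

This is a Fibonacci-style word recurrence s(k) = s(k−1)·s(k−2): e.g. i·dd = idd.
The next term joins iddiiddiddiiddiidd and iddiiddiddi.

iddiiddiddiiddiiddiddiiddiddi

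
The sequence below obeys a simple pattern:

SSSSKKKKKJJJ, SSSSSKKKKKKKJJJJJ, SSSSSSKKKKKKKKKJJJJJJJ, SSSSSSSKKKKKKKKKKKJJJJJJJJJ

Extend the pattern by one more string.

SSSSSSSSKKKKKKKKKKKKKJJJJJJJJJJJ

The n-th term is n+2 S's then 2n+1 K's then 2n-1 J's, where the shown terms are n = 2, 3, 4, 5.
For the next term, n = 6, so the run lengths are 8, 13, 11.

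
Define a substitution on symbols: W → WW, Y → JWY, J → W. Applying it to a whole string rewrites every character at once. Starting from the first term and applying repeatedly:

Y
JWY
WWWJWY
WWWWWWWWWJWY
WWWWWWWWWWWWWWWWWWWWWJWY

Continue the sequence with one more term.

WWWWWWWWWWWWWWWWWWWWWWWWWWWWWWWWWWWWWWWWWWWWWJWY

Replace each of the 24 characters of WWWWWWWWWWWWWWWWWWWWWJWY in place — WW WW WW WW WW WW WW WW WW WW WW WW WW WW WW WW WW WW WW WW WW W WW JWY — and concatenate.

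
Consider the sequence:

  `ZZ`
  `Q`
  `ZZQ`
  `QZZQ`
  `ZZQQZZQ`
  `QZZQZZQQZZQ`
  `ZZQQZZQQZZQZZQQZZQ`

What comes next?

QZZQZZQQZZQZZQQZZQQZZQZZQQZZQ

Each term (from the third on) is the two preceding terms concatenated in order: term 3 = ZZ·Q = ZZQ.
So term 8 is QZZQZZQQZZQ·ZZQQZZQQZZQZZQQZZQ.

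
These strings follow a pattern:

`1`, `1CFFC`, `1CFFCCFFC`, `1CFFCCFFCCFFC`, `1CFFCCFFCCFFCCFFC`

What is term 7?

The strings grow by a fixed suffix CFFC each time.
From 1CFFCCFFCCFFCCFFC, 2 further steps: 1CFFCCFFCCFFCCFFC → 1CFFCCFFCCFFCCFFCCFFC → (answer).

1CFFCCFFCCFFCCFFCCFFCCFFC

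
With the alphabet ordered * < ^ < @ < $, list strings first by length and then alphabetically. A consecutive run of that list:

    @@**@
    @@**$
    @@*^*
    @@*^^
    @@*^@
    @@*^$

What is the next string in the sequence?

Find the rightmost character of @@*^$ below $, bump it to the next letter, and reset everything to its right to *.

@@*@*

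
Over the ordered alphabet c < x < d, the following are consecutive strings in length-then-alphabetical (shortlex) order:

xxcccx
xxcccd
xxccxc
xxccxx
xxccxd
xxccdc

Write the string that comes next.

The successor of xxccdc increments the rightmost position that isn't already d and resets every position after it to c.

xxccdx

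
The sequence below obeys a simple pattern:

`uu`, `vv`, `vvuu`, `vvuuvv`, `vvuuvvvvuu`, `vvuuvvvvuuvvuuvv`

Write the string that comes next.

Each term (from the third on) is the previous term followed by the one before it: term 3 = vv·uu = vvuu.
Continuing: vvuuvvvvuuvvuuvv · vvuuvvvvuu gives term 7.

vvuuvvvvuuvvuuvvvvuuvvvvuu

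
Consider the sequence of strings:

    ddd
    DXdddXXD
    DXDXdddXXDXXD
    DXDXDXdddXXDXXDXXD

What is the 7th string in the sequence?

Every step adds DX to the front and XXD to the end of the previous string.
From DXDXDXdddXXDXXDXXD, 3 further steps: DXDXDXdddXXDXXDXXD → DXDXDXDXdddXXDXXDXXDXXD → DXDXDXDXDXdddXXDXXDXXDXXDXXD → (answer).

DXDXDXDXDXDXdddXXDXXDXXDXXDXXDXXD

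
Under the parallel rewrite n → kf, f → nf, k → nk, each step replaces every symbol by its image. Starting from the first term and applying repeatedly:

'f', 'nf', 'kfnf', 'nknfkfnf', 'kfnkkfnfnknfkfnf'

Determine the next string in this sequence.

nknfkfnknknfkfnfkfnkkfnfnknfkfnf

Applying the rule to each of the 16 symbols of kfnkkfnfnknfkfnf gives the pieces nk nf kf nk nk nf kf nf kf nk kf nf nk nf kf nf, which concatenate to the answer.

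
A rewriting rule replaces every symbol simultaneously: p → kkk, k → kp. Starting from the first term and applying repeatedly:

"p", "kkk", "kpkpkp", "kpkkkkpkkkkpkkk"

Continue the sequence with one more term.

kpkkkkpkpkpkpkkkkpkpkpkpkkkkpkpkp

Applying the rule to each of the 15 symbols of kpkkkkpkkkkpkkk gives the pieces kp kkk kp kp kp kp kkk kp kp kp kp kkk kp kp kp, which concatenate to the answer.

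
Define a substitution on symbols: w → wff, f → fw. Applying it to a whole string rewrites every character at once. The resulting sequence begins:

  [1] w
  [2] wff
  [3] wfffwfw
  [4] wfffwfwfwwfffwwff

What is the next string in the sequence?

Applying the rule to each of the 17 symbols of wfffwfwfwwfffwwff gives the pieces wff fw fw fw wff fw wff fw wff wff fw fw fw wff wff fw fw, which concatenate to the answer.

wfffwfwfwwfffwwfffwwffwfffwfwfwwffwfffwfw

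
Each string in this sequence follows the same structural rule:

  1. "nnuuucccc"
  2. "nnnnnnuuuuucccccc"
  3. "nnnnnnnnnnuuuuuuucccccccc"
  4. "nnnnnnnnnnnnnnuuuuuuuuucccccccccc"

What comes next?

Term n consists of 4n-2 n's, followed by 2n+1 u's, followed by 2n+2 c's (n = 1, 2, …).
Setting n = 5 gives 18, 11, 12 characters in each block.

nnnnnnnnnnnnnnnnnnuuuuuuuuuuucccccccccccc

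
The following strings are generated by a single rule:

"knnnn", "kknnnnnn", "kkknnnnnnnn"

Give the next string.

kkkknnnnnnnnnn

The n-th term is n-1 k's then 2n n's, where the shown terms are n = 2, 3, 4.
For the next term, n = 5, so the run lengths are 4, 10.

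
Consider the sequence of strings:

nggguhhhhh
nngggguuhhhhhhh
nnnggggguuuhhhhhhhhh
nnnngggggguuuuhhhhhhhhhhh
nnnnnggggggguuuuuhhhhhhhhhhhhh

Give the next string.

nnnnnngggggggguuuuuuhhhhhhhhhhhhhhh

Reading off run lengths: n runs 1, 2, 3, 4, 5; g runs 3, 4, 5, 6, 7; u runs 1, 2, 3, 4, 5; h runs 5, 7, 9, 11, 13 — each is linear in n, where the shown terms are n = 2, 3, 4, 5, 6.
Setting n = 7 gives 6, 8, 6, 15 characters in each block.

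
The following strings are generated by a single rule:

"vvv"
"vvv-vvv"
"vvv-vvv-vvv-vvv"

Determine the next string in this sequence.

s(k+1) = s(k)·-·s(k) — each term doubles the last with '-' between the halves.
One more doubling of vvv-vvv-vvv-vvv gives the answer.

vvv-vvv-vvv-vvv-vvv-vvv-vvv-vvv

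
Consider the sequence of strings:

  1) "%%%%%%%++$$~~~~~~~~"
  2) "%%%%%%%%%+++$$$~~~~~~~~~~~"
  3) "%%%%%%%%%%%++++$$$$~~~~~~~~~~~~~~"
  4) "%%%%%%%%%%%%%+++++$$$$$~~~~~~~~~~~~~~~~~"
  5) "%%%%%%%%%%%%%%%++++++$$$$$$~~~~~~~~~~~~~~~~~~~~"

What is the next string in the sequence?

Term n consists of 2n+3 %'s, followed by n +'s, followed by n $'s, followed by 3n+2 ~'s, where the shown terms are n = 2, 3, 4, 5, 6.
For the next term, n = 7, so the run lengths are 17, 7, 7, 23.

%%%%%%%%%%%%%%%%%+++++++$$$$$$$~~~~~~~~~~~~~~~~~~~~~~~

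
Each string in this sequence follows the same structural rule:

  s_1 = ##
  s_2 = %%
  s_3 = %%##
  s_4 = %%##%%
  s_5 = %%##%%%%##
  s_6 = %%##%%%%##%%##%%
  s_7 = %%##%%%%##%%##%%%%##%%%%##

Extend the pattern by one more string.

Each term (from the third on) is the previous term followed by the one before it: term 3 = %%·## = %%##.
So term 8 is %%##%%%%##%%##%%%%##%%%%##·%%##%%%%##%%##%%.

%%##%%%%##%%##%%%%##%%%%##%%##%%%%##%%##%%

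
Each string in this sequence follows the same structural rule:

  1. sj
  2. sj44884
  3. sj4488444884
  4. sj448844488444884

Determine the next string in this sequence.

sj44884448844488444884

Every step adds 44884 to the end: s(k+1) = s(k)·44884.
So the next term is sj448844488444884·44884.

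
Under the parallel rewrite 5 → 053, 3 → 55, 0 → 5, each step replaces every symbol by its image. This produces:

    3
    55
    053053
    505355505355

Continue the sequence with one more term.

Apply φ to 505355505355 symbol by symbol: 5→053, 0→5, 5→053, 3→55, 5→053, 5→053, 5→053, 0→5, 5→053, 3→55, 5→053, 5→053; joined: 053 5 053 55 053 053 053 5 053 55 053 053.

053505355053053053505355053053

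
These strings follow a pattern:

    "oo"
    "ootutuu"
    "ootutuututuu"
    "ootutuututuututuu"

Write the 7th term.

ootutuututuututuututuututuututuu

The strings grow by a fixed suffix tutuu each time.
From ootutuututuututuu, 3 further steps: ootutuututuututuu → ootutuututuututuututuu → ootutuututuututuututuututuu → (answer).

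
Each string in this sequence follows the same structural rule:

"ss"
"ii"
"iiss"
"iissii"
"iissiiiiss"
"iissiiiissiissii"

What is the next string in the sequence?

iissiiiissiissiiiissiiiiss

Each term (from the third on) is the previous term followed by the one before it: term 3 = ii·ss = iiss.
So term 7 is iissiiiissiissii·iissiiiiss.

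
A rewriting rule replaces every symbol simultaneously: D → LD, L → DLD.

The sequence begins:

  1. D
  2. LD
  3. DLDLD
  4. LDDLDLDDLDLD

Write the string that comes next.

Expanding LDDLDLDDLDLD: L→DLD, D→LD, D→LD, L→DLD, D→LD, L→DLD, D→LD, D→LD, L→DLD, D→LD, L→DLD, D→LD. Concatenated: DLD LD LD DLD LD DLD LD LD DLD LD DLD LD.

DLDLDLDDLDLDDLDLDLDDLDLDDLDLD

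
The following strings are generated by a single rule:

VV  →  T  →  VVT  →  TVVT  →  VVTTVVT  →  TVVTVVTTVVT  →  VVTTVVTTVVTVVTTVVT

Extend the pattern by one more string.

TVVTVVTTVVTVVTTVVTTVVTVVTTVVT

From term 3 onward, concatenate the second-to-last term with the last: VV·T = VVT, T·VVT = TVVT, …
So term 8 is TVVTVVTTVVT·VVTTVVTTVVTVVTTVVT.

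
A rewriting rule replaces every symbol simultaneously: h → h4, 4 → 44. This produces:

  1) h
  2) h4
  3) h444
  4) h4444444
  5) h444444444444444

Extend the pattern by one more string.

h4444444444444444444444444444444

Replace each of the 16 characters of h444444444444444 in place — h4 44 44 44 44 44 44 44 44 44 44 44 44 44 44 44 — and concatenate.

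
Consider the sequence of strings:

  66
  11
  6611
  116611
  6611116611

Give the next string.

From term 3 onward, concatenate the second-to-last term with the last: 66·11 = 6611, 11·6611 = 116611, …
Continuing: 116611 · 6611116611 gives term 6.

1166116611116611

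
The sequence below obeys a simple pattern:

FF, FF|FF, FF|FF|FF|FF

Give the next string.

FF|FF|FF|FF|FF|FF|FF|FF

Each string is two copies of the previous one joined by '|'.
One more doubling of FF|FF|FF|FF gives the answer.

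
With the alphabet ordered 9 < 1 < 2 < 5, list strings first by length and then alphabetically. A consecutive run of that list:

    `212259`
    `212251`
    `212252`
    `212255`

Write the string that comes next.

Treat 212255 as a base-4 numeral over the given alphabet and add one, carrying through any trailing 5's.

212599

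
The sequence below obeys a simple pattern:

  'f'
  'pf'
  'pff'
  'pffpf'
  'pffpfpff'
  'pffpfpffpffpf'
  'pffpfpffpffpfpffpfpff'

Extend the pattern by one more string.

pffpfpffpffpfpffpfpffpffpfpffpffpf

This is a Fibonacci-style word recurrence s(k) = s(k−1)·s(k−2): e.g. pf·f = pff.
The next term joins pffpfpffpffpfpffpfpff and pffpfpffpffpf.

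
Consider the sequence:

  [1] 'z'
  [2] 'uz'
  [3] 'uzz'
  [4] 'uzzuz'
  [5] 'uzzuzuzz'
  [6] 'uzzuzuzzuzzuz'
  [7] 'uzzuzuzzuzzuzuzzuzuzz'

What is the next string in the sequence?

This is a Fibonacci-style word recurrence s(k) = s(k−1)·s(k−2): e.g. uz·z = uzz.
Continuing: uzzuzuzzuzzuzuzzuzuzz · uzzuzuzzuzzuz gives term 8.

uzzuzuzzuzzuzuzzuzuzzuzzuzuzzuzzuz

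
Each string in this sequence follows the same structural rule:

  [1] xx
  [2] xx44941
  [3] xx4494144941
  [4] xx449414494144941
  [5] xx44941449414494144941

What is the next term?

Each term is the previous one with 44941 appended.
One more step from xx44941449414494144941 gives the answer.

xx4494144941449414494144941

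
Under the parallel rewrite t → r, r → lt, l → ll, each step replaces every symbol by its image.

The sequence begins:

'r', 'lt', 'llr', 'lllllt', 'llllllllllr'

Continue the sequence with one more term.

Expanding llllllllllr: l→ll, l→ll, l→ll, l→ll, l→ll, l→ll, l→ll, l→ll, l→ll, l→ll, r→lt. Concatenated: ll ll ll ll ll ll ll ll ll ll lt.

lllllllllllllllllllllt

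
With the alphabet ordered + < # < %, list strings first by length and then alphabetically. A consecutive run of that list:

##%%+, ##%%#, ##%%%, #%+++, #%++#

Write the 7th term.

Stepping forward 2 times from #%++#: #%++# → #%++%, then the target.

#%+#+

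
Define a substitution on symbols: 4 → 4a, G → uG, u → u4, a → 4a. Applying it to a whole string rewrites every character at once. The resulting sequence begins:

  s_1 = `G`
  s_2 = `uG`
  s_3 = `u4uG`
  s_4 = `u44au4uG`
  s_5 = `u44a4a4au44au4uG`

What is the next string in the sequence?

Applying the rule to each of the 16 symbols of u44a4a4au44au4uG gives the pieces u4 4a 4a 4a 4a 4a 4a 4a u4 4a 4a 4a u4 4a u4 uG, which concatenate to the answer.

u44a4a4a4a4a4a4au44a4a4au44au4uG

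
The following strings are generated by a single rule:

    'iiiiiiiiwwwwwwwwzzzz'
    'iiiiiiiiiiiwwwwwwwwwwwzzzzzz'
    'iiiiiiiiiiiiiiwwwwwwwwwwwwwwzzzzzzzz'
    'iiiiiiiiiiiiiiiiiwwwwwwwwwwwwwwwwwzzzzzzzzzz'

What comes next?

Term n consists of 3n+2 i's, followed by 3n+2 w's, followed by 2n z's, where the shown terms are n = 2, 3, 4, 5.
Setting n = 6 gives 20, 20, 12 characters in each block.

iiiiiiiiiiiiiiiiiiiiwwwwwwwwwwwwwwwwwwwwzzzzzzzzzzzz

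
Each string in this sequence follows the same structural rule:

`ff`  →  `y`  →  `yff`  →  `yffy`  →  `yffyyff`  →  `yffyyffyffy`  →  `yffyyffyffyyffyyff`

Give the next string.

yffyyffyffyyffyyffyffyyffyffy

Each term (from the third on) is the previous term followed by the one before it: term 3 = y·ff = yff.
So term 8 is yffyyffyffyyffyyff·yffyyffyffy.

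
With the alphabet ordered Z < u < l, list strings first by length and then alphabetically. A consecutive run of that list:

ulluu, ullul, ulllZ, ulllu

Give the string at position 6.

Advancing 2 positions from ulllu through ulllu → ullll reaches term 6.

lZZZZ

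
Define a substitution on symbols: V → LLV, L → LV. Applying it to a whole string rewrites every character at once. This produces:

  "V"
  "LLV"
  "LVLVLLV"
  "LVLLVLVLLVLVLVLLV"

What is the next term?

φ(LVLLVLVLLVLVLVLLV) expands symbol-by-symbol to LV LLV LV LV LLV LV LLV LV LV LLV LV LLV LV LLV LV LV LLV; joining the 17 pieces gives the next term.

LVLLVLVLVLLVLVLLVLVLVLLVLVLLVLVLLVLVLVLLV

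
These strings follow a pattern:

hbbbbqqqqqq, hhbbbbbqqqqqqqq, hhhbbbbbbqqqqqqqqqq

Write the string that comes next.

hhhhbbbbbbbqqqqqqqqqqqq

Term n consists of n-1 h's, followed by n+2 b's, followed by 2n+2 q's, where the shown terms are n = 2, 3, 4.
Setting n = 5 gives 4, 7, 12 characters in each block.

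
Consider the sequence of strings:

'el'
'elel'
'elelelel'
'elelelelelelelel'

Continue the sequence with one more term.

Each string is two copies of the previous one concatenated.
Doubling elelelelelelelel:

elelelelelelelelelelelelelelelel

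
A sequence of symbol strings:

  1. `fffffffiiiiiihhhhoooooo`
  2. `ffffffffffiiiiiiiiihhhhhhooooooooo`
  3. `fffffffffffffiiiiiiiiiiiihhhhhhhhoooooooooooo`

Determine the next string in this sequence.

Term n consists of 3n+1 f's, followed by 3n i's, followed by 2n h's, followed by 3n o's, where the shown terms are n = 2, 3, 4.
Setting n = 5 gives 16, 15, 10, 15 characters in each block.

ffffffffffffffffiiiiiiiiiiiiiiihhhhhhhhhhooooooooooooooo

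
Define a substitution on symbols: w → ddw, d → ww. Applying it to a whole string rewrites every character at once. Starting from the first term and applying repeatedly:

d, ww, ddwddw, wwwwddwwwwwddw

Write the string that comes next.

Rewriting the 14 symbols of wwwwddwwwwwddw one by one yields ddw ddw ddw ddw ww ww ddw ddw ddw ddw ddw ww ww ddw; concatenated:

ddwddwddwddwwwwwddwddwddwddwddwwwwwddw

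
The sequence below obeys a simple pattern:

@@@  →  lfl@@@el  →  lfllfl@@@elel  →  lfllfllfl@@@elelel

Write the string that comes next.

s(k+1) = lfl·s(k)·el, so each term gains lfl as a prefix and el as a suffix.
Applying this once more to lfllfllfl@@@elelel:

lfllfllfllfl@@@elelelel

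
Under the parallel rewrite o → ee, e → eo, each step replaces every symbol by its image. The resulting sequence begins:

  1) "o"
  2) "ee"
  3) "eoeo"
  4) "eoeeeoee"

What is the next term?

eoeeeoeoeoeeeoeo

Expanding eoeeeoee: e→eo, o→ee, e→eo, e→eo, e→eo, o→ee, e→eo, e→eo. Concatenated: eo ee eo eo eo ee eo eo.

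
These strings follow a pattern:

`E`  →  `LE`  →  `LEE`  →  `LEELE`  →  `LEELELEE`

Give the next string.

From term 3 onward, concatenate the last term with the second-to-last: LE·E = LEE, LEE·LE = LEELE, …
Continuing: LEELELEE · LEELE gives term 6.

LEELELEELEELE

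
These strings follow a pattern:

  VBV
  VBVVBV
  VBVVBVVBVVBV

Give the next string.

VBVVBVVBVVBVVBVVBVVBVVBV

Every step duplicates the string.
So the next term is two copies of VBVVBVVBVVBV.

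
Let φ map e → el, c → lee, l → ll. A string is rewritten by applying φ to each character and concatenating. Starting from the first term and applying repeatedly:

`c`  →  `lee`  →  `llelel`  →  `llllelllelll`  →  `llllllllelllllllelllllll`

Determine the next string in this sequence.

Rewriting the 24 symbols of llllllllelllllllelllllll one by one yields ll ll ll ll ll ll ll ll el ll ll ll ll ll ll ll el ll ll ll ll ll ll ll; concatenated:

llllllllllllllllelllllllllllllllelllllllllllllll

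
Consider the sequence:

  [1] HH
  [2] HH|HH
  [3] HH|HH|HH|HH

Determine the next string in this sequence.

Each string is two copies of the previous one joined by '|'.
Doubling HH|HH|HH|HH with '|' between the halves:

HH|HH|HH|HH|HH|HH|HH|HH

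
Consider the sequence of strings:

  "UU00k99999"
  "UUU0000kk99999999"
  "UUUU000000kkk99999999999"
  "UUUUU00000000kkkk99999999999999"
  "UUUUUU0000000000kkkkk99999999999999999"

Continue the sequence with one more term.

Term n consists of n+1 U's, followed by 2n 0's, followed by n k's, followed by 3n+2 9's (n = 1, 2, …).
At n = 6 the blocks have lengths 7, 12, 6, 20.

UUUUUUU000000000000kkkkkk99999999999999999999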